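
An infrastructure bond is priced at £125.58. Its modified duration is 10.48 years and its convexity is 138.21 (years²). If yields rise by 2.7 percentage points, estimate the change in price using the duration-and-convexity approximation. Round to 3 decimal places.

-£29.208

Duration effect: -D_mod·Δy = -10.48 × (+0.027) = -0.282960
Convexity effect: ½·C·(Δy)² = 0.5 × 138.21 × (0.027)² = +0.050377545
ΔP/P ≈ -0.282960 + 0.050377545 = -0.232582455
ΔP ≈ 125.58 × (-0.232582455) = -29.2077046989.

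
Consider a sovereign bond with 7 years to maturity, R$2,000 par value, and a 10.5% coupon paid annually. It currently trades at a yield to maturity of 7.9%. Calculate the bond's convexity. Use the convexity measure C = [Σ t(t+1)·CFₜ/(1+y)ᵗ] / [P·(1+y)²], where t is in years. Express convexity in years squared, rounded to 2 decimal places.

With y = 0.079:
  t   CF        PV=CF/(1+0.079)^t    t·PV        t(t+1)·PV
  1       210.00       194.6247       194.6247         389.2493
  2       210.00       180.3750       360.7501       1,082.2502
  3       210.00       167.1687       501.5061       2,006.0244
  4       210.00       154.9293       619.7171       3,098.5857
  5       210.00       143.5860       717.9300       4,307.5797
  6       210.00       133.0732       798.4392       5,589.0747
  7     2,210.00     1,297.9028     9,085.3194      72,682.5554
  Σ                  2,271.6596    12,278.2866      89,155.3194
P = 2,271.6596.
Convexity = Σ t(t+1)·PV / [P·(1+y)²] = 89,155.3194 / (2,271.6596 × 1.164241) = 33.71018.

33.71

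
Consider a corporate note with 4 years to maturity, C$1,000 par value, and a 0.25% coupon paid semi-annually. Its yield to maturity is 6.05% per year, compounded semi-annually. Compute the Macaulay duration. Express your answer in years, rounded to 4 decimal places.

3.9799 years

Periodic yield y = 0.03025. Discount each cash flow and weight by its period:
  t   CF        PV=CF/(1+0.03025)^t    t·PV
  1         1.25         1.2133         1.2133
  2         1.25         1.1777         2.3553
  3         1.25         1.1431         3.4293
  4         1.25         1.1095         4.4381
  5         1.25         1.0770         5.3848
  6         1.25         1.0453         6.2720
  7         1.25         1.0146         7.1025
  8     1,001.25       788.8629     6,310.9034
  Σ                    796.6434     6,341.0987
Price P = Σ PV = 796.6434.
Macaulay duration = Σ(t·PV) / P = 6,341.0987 / 796.6434 = 7.95977 half-year periods.
In years: 7.95977 / 2 = 3.97989 years.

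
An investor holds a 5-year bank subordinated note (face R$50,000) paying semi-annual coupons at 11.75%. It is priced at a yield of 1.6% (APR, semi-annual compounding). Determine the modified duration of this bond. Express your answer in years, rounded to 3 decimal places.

Periodic yield y = 0.008. First find Macaulay duration:
  t   CF        PV=CF/(1+0.008)^t    t·PV
  1     2,937.50     2,914.1865     2,914.1865
  2     2,937.50     2,891.0580     5,782.1161
  3     2,937.50     2,868.1131     8,604.3394
  4     2,937.50     2,845.3503    11,381.4013
  5     2,937.50     2,822.7682    14,113.8410
  6     2,937.50     2,800.3653    16,802.1916
  7     2,937.50     2,778.1401    19,446.9810
  8     2,937.50     2,756.0914    22,048.7313
  9     2,937.50     2,734.2177    24,607.9591
  10   52,937.50    48,883.0288   488,830.2875
  Σ                 74,293.3195   614,532.0348
P = 74,293.3195; Macaulay duration = 614,532.0348 / 74,293.3195 = 8.27170 half-year periods = 4.13585 years.
Modified duration = D_Mac / (1 + y) = 4.13585 / 1.008 = 4.10303 years.

4.103 years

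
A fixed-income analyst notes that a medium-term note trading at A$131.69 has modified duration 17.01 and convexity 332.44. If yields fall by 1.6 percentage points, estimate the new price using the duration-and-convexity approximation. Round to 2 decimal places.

Duration effect: -D_mod·Δy = -17.01 × (-0.016) = +0.272160
Convexity effect: ½·C·(Δy)² = 0.5 × 332.44 × (-0.016)² = +0.04255232
ΔP/P ≈ +0.272160 + 0.04255232 = +0.31471232
New price ≈ 131.69 × (1 + 0.31471232) = 173.1344654208.

A$173.13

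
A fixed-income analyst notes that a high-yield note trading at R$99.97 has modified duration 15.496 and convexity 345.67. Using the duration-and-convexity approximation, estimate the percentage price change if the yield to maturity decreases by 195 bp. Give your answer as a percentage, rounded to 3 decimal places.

+36.789%

Duration effect: -D_mod·Δy = -15.496 × (-0.0195) = +0.302172
Convexity effect: ½·C·(Δy)² = 0.5 × 345.67 × (-0.0195)² = +0.06572050875
ΔP/P ≈ +0.302172 + 0.06572050875 = +0.36789250875
= +36.789250875%.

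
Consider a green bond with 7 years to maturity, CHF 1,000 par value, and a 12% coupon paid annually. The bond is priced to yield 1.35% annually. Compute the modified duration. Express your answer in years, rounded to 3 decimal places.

5.501 years

Periodic yield y = 0.0135. First find Macaulay duration:
  t   CF        PV=CF/(1+0.0135)^t    t·PV
  1       120.00       118.4016       118.4016
  2       120.00       116.8244       233.6489
  3       120.00       115.2683       345.8050
  4       120.00       113.7329       454.9317
  5       120.00       112.2180       561.0899
  6       120.00       110.7232       664.3394
  7     1,120.00     1,019.6515     7,137.5603
  Σ                  1,706.8200     9,515.7768
P = 1,706.8200; Macaulay duration = 9,515.7768 / 1,706.8200 = 5.57515 years.
Modified duration = D_Mac / (1 + y) = 5.57515 / 1.0135 = 5.50089 years.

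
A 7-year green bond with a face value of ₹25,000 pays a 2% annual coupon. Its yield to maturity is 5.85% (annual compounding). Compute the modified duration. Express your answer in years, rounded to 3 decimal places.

Periodic yield y = 0.0585. First find Macaulay duration:
  t   CF        PV=CF/(1+0.0585)^t    t·PV
  1       500.00       472.3666       472.3666
  2       500.00       446.2603       892.5207
  3       500.00       421.5969     1,264.7907
  4       500.00       398.2966     1,593.1862
  5       500.00       376.2839     1,881.4197
  6       500.00       355.4879     2,132.9274
  7    25,500.00    17,127.9010   119,895.3070
  Σ                 19,598.1932   128,132.5183
P = 19,598.1932; Macaulay duration = 128,132.5183 / 19,598.1932 = 6.53798 years.
Modified duration = D_Mac / (1 + y) = 6.53798 / 1.0585 = 6.17664 years.

6.177 years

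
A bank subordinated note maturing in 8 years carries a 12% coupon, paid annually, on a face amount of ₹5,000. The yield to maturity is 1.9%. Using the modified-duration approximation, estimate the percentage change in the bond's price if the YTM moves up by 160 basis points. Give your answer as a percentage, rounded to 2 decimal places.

-9.70%

Periodic yield y = 0.019. Modified duration first:
  t   CF        PV=CF/(1+0.019)^t    t·PV
  1       600.00       588.8126       588.8126
  2       600.00       577.8337     1,155.6674
  3       600.00       567.0596     1,701.1788
  4       600.00       556.4863     2,225.9454
  5       600.00       546.1103     2,730.5513
  6       600.00       535.9276     3,215.5658
  7       600.00       525.9349     3,681.5441
  8     5,600.00     4,817.1986    38,537.5891
  Σ                  8,715.3636    53,836.8544
P = 8,715.3636; D_Mac = 6.17724 yrs; D_mod = 6.17724/(1+0.019) = 6.06206 yrs.
ΔP/P ≈ -D_mod · Δy = -6.06206 × (+0.016) = -0.096993 = -9.6993%.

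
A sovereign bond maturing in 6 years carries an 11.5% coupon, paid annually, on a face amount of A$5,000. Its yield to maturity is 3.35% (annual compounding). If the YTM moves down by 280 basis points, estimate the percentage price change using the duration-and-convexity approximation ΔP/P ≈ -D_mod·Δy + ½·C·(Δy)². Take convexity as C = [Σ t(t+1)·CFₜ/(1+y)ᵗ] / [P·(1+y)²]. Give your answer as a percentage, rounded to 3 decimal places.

With y = 0.0335:
  t   CF        PV=CF/(1+0.0335)^t    t·PV        t(t+1)·PV
  1       575.00       556.3619       556.3619       1,112.7238
  2       575.00       538.3279     1,076.6558       3,229.9674
  3       575.00       520.8785     1,562.6354       6,250.5416
  4       575.00       503.9946     2,015.9786      10,079.8929
  5       575.00       487.6581     2,438.2905      14,629.7429
  6     5,575.00     4,574.9040    27,449.4240     192,145.9683
  Σ                  7,182.1250    35,099.3462     227,448.8368
P = 7,182.1250; D_Mac = 4.88704 yrs; D_mod = 4.72863 yrs; C = 29.64898.
Duration effect: -4.72863 × (-0.028) = +0.132402
Convexity effect: 0.5 × 29.64898 × (-0.028)² = +0.0116224
ΔP/P ≈ +0.132402 + 0.0116224 = +0.144024 = +14.4024%.

+14.402%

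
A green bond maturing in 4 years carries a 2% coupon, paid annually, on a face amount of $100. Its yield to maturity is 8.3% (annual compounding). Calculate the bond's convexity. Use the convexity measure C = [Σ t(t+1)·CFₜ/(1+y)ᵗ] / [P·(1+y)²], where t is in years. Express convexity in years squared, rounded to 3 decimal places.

16.302

With y = 0.083:
  t   CF        PV=CF/(1+0.083)^t    t·PV        t(t+1)·PV
  1         2.00         1.8467         1.8467           3.6934
  2         2.00         1.7052         3.4104          10.2311
  3         2.00         1.5745         4.7235          18.8941
  4       102.00        74.1458       296.5831       1,482.9153
  Σ                     79.2722       306.5637       1,515.7340
P = 79.2722.
Convexity = Σ t(t+1)·PV / [P·(1+y)²] = 1,515.7340 / (79.2722 × 1.172889) = 16.30216.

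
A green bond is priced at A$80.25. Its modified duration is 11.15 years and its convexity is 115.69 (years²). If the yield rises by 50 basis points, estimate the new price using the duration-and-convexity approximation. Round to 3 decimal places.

A$75.892

Duration effect: -D_mod·Δy = -11.15 × (+0.005) = -0.055750
Convexity effect: ½·C·(Δy)² = 0.5 × 115.69 × (0.005)² = +0.001446125
ΔP/P ≈ -0.055750 + 0.001446125 = -0.054303875
New price ≈ 80.25 × (1 - 0.054303875) = 75.89211403125.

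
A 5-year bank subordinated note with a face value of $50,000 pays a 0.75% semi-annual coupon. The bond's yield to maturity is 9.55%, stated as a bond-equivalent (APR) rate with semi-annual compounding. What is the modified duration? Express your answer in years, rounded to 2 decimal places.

4.67 years

Periodic yield y = 0.04775. First find Macaulay duration:
  t   CF        PV=CF/(1+0.04775)^t    t·PV
  1       187.50       178.9549       178.9549
  2       187.50       170.7992       341.5985
  3       187.50       163.0153       489.0458
  4       187.50       155.5860       622.3441
  5       187.50       148.4954       742.4769
  6       187.50       141.7279       850.3672
  7       187.50       135.2688       946.8815
  8       187.50       129.1041     1,032.8325
  9       187.50       123.2203     1,108.9827
  10   50,187.50    31,478.8507   314,788.5068
  Σ                 32,825.0225   321,101.9909
P = 32,825.0225; Macaulay duration = 321,101.9909 / 32,825.0225 = 9.78223 half-year periods = 4.89112 years.
Modified duration = D_Mac / (1 + y) = 4.89112 / 1.04775 = 4.66821 years.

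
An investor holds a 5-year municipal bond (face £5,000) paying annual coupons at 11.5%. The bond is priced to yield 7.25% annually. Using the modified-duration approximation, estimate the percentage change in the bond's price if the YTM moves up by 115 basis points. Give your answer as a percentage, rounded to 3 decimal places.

Periodic yield y = 0.0725. Modified duration first:
  t   CF        PV=CF/(1+0.0725)^t    t·PV
  1       575.00       536.1305       536.1305
  2       575.00       499.8886       999.7772
  3       575.00       466.0966     1,398.2898
  4       575.00       434.5889     1,738.3556
  5     5,575.00     3,928.7859    19,643.9297
  Σ                  5,865.4906    24,316.4830
P = 5,865.4906; D_Mac = 4.14569 yrs; D_mod = 4.14569/(1+0.0725) = 3.86544 yrs.
ΔP/P ≈ -D_mod · Δy = -3.86544 × (+0.0115) = -0.044453 = -4.4453%.

-4.445%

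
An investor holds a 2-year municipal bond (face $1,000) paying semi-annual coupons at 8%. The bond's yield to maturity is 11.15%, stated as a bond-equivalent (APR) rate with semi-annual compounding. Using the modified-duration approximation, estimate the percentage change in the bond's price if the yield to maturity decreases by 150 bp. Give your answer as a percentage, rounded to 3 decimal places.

+2.677%

Periodic yield y = 0.05575. Modified duration first:
  t   CF        PV=CF/(1+0.05575)^t    t·PV
  1        40.00        37.8878        37.8878
  2        40.00        35.8871        71.7741
  3        40.00        33.9920       101.9760
  4     1,040.00       837.1224     3,348.4897
  Σ                    944.8892     3,560.1276
P = 944.8892; D_Mac = 3.76777 half-year periods = 1.88389 yrs; D_mod = 1.88389/(1+0.05575) = 1.78441 yrs.
ΔP/P ≈ -D_mod · Δy = -1.78441 × (-0.015) = +0.026766 = +2.6766%.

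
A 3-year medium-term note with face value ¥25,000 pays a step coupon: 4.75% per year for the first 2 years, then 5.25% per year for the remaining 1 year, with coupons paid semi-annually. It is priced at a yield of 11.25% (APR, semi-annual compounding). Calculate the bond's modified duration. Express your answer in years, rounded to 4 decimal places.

Periodic yield y = 0.05625. First find Macaulay duration:
  t   CF        PV=CF/(1+0.05625)^t    t·PV
  1       593.75       562.1302       562.1302
  2       593.75       532.1943     1,064.3885
  3       593.75       503.8525     1,511.5576
  4       593.75       477.0202     1,908.0806
  5       656.25       499.1553     2,495.7766
  6    25,656.25    18,475.3573   110,852.1440
  Σ                 21,049.7098   118,394.0776
P = 21,049.7098; Macaulay duration = 118,394.0776 / 21,049.7098 = 5.62450 half-year periods = 2.81225 years.
Modified duration = D_Mac / (1 + y) = 2.81225 / 1.05625 = 2.66248 years.

2.6625 years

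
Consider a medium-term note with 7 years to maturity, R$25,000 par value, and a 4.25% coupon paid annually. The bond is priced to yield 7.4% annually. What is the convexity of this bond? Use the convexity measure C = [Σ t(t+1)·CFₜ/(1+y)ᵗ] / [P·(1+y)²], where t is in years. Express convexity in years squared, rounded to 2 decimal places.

With y = 0.074:
  t   CF        PV=CF/(1+0.074)^t    t·PV        t(t+1)·PV
  1     1,062.50       989.2924       989.2924       1,978.5847
  2     1,062.50       921.1288     1,842.2577       5,526.7730
  3     1,062.50       857.6619     2,572.9856      10,291.9423
  4     1,062.50       798.5678     3,194.2713      15,971.3567
  5     1,062.50       743.5455     3,717.7273      22,306.3641
  6     1,062.50       692.3142     4,153.8853      29,077.1971
  7    26,062.50    15,811.9744   110,683.8209     885,470.5669
  Σ                 20,814.4850   127,154.2404     970,622.7848
P = 20,814.4850.
Convexity = Σ t(t+1)·PV / [P·(1+y)²] = 970,622.7848 / (20,814.4850 × 1.153476) = 40.42744.

40.43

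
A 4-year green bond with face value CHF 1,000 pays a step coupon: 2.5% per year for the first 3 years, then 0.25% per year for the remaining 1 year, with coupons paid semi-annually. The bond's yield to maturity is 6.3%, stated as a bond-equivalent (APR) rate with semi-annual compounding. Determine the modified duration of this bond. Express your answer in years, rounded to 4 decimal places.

Periodic yield y = 0.0315. First find Macaulay duration:
  t   CF        PV=CF/(1+0.0315)^t    t·PV
  1        12.50        12.1183        12.1183
  2        12.50        11.7482        23.4964
  3        12.50        11.3894        34.1683
  4        12.50        11.0416        44.1665
  5        12.50        10.7044        53.5222
  6        12.50        10.3775        62.2653
  7         1.25         1.0061         7.0424
  8     1,001.25       781.2476     6,249.9804
  Σ                    849.6331     6,486.7598
P = 849.6331; Macaulay duration = 6,486.7598 / 849.6331 = 7.63478 half-year periods = 3.81739 years.
Modified duration = D_Mac / (1 + y) = 3.81739 / 1.0315 = 3.70081 years.

3.7008 years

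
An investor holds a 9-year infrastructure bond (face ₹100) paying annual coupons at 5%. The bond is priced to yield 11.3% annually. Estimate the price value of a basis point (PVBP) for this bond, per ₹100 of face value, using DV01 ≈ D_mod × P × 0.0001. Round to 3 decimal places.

₹0.041

Periodic yield y = 0.113.
  t   CF        PV=CF/(1+0.113)^t    t·PV
  1         5.00         4.4924         4.4924
  2         5.00         4.0363         8.0725
  3         5.00         3.6265        10.8794
  4         5.00         3.2583        13.0331
  5         5.00         2.9275        14.6374
  6         5.00         2.6303        15.7816
  7         5.00         2.3632        16.5425
  8         5.00         2.1233        16.9863
  9       105.00        40.0620       360.5582
  Σ                     65.5197       460.9834
P = 65.5197; D_Mac = 7.03580 yrs; D_mod = 6.32148 yrs.
DV01 ≈ 6.32148 × 65.5197 × 0.0001 = 0.041418.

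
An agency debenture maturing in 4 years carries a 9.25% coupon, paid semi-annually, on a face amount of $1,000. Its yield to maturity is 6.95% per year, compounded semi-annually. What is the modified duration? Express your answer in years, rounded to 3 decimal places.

3.341 years

Periodic yield y = 0.03475. First find Macaulay duration:
  t   CF        PV=CF/(1+0.03475)^t    t·PV
  1        46.25        44.6968        44.6968
  2        46.25        43.1957        86.3915
  3        46.25        41.7451       125.2353
  4        46.25        40.3432       161.3727
  5        46.25        38.9883       194.9416
  6        46.25        37.6790       226.0739
  7        46.25        36.4136       254.8952
  8     1,046.25       796.0713     6,368.5707
  Σ                  1,079.1330     7,462.1777
P = 1,079.1330; Macaulay duration = 7,462.1777 / 1,079.1330 = 6.91497 half-year periods = 3.45749 years.
Modified duration = D_Mac / (1 + y) = 3.45749 / 1.03475 = 3.34137 years.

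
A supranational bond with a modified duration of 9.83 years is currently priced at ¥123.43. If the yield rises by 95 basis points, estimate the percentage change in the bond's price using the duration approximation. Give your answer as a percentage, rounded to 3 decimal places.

Duration approximation: ΔP/P ≈ -D_mod · Δy = -9.83 × (+0.0095) = -0.093385.
As a percentage: -9.3385%.

-9.339%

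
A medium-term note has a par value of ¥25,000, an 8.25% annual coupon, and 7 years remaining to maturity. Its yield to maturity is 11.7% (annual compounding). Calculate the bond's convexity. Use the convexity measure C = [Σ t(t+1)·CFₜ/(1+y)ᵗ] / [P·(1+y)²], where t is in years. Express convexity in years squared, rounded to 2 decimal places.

31.89

With y = 0.117:
  t   CF        PV=CF/(1+0.117)^t    t·PV        t(t+1)·PV
  1     2,062.50     1,846.4637     1,846.4637       3,692.9275
  2     2,062.50     1,653.0562     3,306.1123       9,918.3370
  3     2,062.50     1,479.9070     4,439.7211      17,758.8846
  4     2,062.50     1,324.8944     5,299.5776      26,497.8880
  5     2,062.50     1,186.1185     5,930.5927      35,583.5560
  6     2,062.50     1,061.8787     6,371.2723      44,598.9063
  7    27,062.50    12,473.7117    87,315.9818     698,527.8548
  Σ                 21,026.0303   114,509.7217     836,578.3542
P = 21,026.0303.
Convexity = Σ t(t+1)·PV / [P·(1+y)²] = 836,578.3542 / (21,026.0303 × 1.247689) = 31.88915.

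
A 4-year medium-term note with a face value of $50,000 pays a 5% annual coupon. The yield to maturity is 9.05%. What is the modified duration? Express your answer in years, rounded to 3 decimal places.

3.393 years

Periodic yield y = 0.0905. First find Macaulay duration:
  t   CF        PV=CF/(1+0.0905)^t    t·PV
  1     2,500.00     2,292.5264     2,292.5264
  2     2,500.00     2,102.2709     4,204.5417
  3     2,500.00     1,927.8045     5,783.4136
  4    52,500.00    37,124.1590   148,496.6359
  Σ                 43,446.7607   160,777.1176
P = 43,446.7607; Macaulay duration = 160,777.1176 / 43,446.7607 = 3.70055 years.
Modified duration = D_Mac / (1 + y) = 3.70055 / 1.0905 = 3.39345 years.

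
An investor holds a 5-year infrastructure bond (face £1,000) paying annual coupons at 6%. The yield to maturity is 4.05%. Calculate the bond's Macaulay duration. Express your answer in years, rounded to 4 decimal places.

4.4896 years

Periodic yield y = 0.0405. Discount each cash flow and weight by its year:
  t   CF        PV=CF/(1+0.0405)^t    t·PV
  1        60.00        57.6646        57.6646
  2        60.00        55.4201       110.8401
  3        60.00        53.2629       159.7888
  4        60.00        51.1897       204.7590
  5     1,060.00       869.1514     4,345.7571
  Σ                  1,086.6887     4,878.8095
Price P = Σ PV = 1,086.6887.
Macaulay duration = Σ(t·PV) / P = 4,878.8095 / 1,086.6887 = 4.48961 years.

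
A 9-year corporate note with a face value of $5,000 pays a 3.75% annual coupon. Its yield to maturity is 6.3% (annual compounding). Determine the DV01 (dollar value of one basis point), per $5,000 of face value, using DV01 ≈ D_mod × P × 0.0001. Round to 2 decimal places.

Periodic yield y = 0.063.
  t   CF        PV=CF/(1+0.063)^t    t·PV
  1       187.50       176.3876       176.3876
  2       187.50       165.9338       331.8675
  3       187.50       156.0995       468.2985
  4       187.50       146.8481       587.3922
  5       187.50       138.1449       690.7246
  6       187.50       129.9576       779.7456
  7       187.50       122.2555       855.7885
  8       187.50       115.0099       920.0791
  9     5,187.50     2,993.3585    26,940.2262
  Σ                  4,143.9953    31,750.5099
P = 4,143.9953; D_Mac = 7.66181 yrs; D_mod = 7.20772 yrs.
DV01 ≈ 7.20772 × 4,143.9953 × 0.0001 = 2.986878.

$2.99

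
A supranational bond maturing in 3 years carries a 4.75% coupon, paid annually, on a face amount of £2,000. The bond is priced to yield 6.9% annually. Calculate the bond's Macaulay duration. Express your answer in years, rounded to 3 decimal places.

2.862 years

Periodic yield y = 0.069. Discount each cash flow and weight by its year:
  t   CF        PV=CF/(1+0.069)^t    t·PV
  1        95.00        88.8681        88.8681
  2        95.00        83.1320       166.2640
  3     2,095.00     1,714.9478     5,144.8435
  Σ                  1,886.9479     5,399.9756
Price P = Σ PV = 1,886.9479.
Macaulay duration = Σ(t·PV) / P = 5,399.9756 / 1,886.9479 = 2.86175 years.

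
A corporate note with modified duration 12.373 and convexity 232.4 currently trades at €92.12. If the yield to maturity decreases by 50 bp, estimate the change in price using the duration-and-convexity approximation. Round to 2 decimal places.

+€5.97

Duration effect: -D_mod·Δy = -12.373 × (-0.005) = +0.061865
Convexity effect: ½·C·(Δy)² = 0.5 × 232.4 × (-0.005)² = +0.0029050
ΔP/P ≈ +0.061865 + 0.0029050 = +0.064770
ΔP ≈ 92.12 × (+0.064770) = +5.9666124.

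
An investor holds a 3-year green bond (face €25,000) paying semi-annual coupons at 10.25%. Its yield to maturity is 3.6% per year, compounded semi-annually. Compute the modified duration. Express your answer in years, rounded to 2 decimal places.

2.64 years

Periodic yield y = 0.018. First find Macaulay duration:
  t   CF        PV=CF/(1+0.018)^t    t·PV
  1     1,281.25     1,258.5953     1,258.5953
  2     1,281.25     1,236.3411     2,472.6823
  3     1,281.25     1,214.4805     3,643.4415
  4     1,281.25     1,193.0064     4,772.0255
  5     1,281.25     1,171.9120     5,859.5598
  6    26,281.25    23,613.4449   141,680.6693
  Σ                 29,687.7802   159,686.9737
P = 29,687.7802; Macaulay duration = 159,686.9737 / 29,687.7802 = 5.37888 half-year periods = 2.68944 years.
Modified duration = D_Mac / (1 + y) = 2.68944 / 1.018 = 2.64189 years.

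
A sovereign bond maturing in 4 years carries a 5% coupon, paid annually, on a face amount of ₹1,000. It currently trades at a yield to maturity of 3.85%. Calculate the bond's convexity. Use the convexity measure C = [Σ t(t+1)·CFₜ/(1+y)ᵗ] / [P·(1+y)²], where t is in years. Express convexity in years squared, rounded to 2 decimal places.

16.88

With y = 0.0385:
  t   CF        PV=CF/(1+0.0385)^t    t·PV        t(t+1)·PV
  1        50.00        48.1464        48.1464          96.2927
  2        50.00        46.3614        92.7229         278.1687
  3        50.00        44.6427       133.9281         535.7125
  4     1,050.00       902.7413     3,610.9651      18,054.8253
  Σ                  1,041.8918     3,885.7624      18,964.9992
P = 1,041.8918.
Convexity = Σ t(t+1)·PV / [P·(1+y)²] = 18,964.9992 / (1,041.8918 × 1.078482) = 16.87785.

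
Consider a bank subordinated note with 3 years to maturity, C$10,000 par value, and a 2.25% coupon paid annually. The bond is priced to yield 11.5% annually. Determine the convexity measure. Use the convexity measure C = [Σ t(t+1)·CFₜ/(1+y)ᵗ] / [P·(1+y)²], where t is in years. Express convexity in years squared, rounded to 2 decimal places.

9.33

With y = 0.115:
  t   CF        PV=CF/(1+0.115)^t    t·PV        t(t+1)·PV
  1       225.00       201.7937       201.7937         403.5874
  2       225.00       180.9809       361.9618       1,085.8855
  3    10,225.00     7,376.3024    22,128.9073      88,515.6291
  Σ                  7,759.0771    22,692.6628      90,005.1021
P = 7,759.0771.
Convexity = Σ t(t+1)·PV / [P·(1+y)²] = 90,005.1021 / (7,759.0771 × 1.243225) = 9.33055.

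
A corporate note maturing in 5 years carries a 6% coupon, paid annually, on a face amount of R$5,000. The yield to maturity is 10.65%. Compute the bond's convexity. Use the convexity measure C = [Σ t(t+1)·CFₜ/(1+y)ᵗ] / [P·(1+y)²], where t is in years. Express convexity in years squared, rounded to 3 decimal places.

With y = 0.1065:
  t   CF        PV=CF/(1+0.1065)^t    t·PV        t(t+1)·PV
  1       300.00       271.1252       271.1252         542.2503
  2       300.00       245.0295       490.0591       1,470.1772
  3       300.00       221.4456       664.3367       2,657.3469
  4       300.00       200.1316       800.5262       4,002.6312
  5     5,300.00     3,195.3525    15,976.7626      95,860.5757
  Σ                  4,133.0844    18,202.8098     104,532.9813
P = 4,133.0844.
Convexity = Σ t(t+1)·PV / [P·(1+y)²] = 104,532.9813 / (4,133.0844 × 1.224342) = 20.65743.

20.657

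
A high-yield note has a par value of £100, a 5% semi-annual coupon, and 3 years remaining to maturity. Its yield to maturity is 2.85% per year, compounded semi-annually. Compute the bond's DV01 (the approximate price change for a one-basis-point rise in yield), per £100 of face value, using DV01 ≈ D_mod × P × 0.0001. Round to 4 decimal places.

£0.0296

Periodic yield y = 0.01425.
  t   CF        PV=CF/(1+0.01425)^t    t·PV
  1         2.50         2.4649         2.4649
  2         2.50         2.4302         4.8605
  3         2.50         2.3961         7.1883
  4         2.50         2.3624         9.4497
  5         2.50         2.3292        11.6462
  6       102.50        94.1573       564.9435
  Σ                    106.1401       600.5531
P = 106.1401; D_Mac = 5.65811 half-year periods = 2.82906 yrs; D_mod = 2.78931 yrs.
DV01 ≈ 2.78931 × 106.1401 × 0.0001 = 0.029606.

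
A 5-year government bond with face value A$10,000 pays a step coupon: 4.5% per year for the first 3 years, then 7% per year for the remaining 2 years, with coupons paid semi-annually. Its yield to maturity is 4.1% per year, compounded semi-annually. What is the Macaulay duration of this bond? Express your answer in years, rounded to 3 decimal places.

Periodic yield y = 0.0205. Discount each cash flow and weight by its period:
  t   CF        PV=CF/(1+0.0205)^t    t·PV
  1       225.00       220.4802       220.4802
  2       225.00       216.0511       432.1022
  3       225.00       211.7110       635.1331
  4       225.00       207.4581       829.8326
  5       225.00       203.2907     1,016.4534
  6       225.00       199.2069     1,195.2416
  7       350.00       303.6526     2,125.5681
  8       350.00       297.5528     2,380.4220
  9       350.00       291.5755     2,624.1791
  10   10,350.00     8,449.0963    84,490.9628
  Σ                 10,600.0751    95,950.3751
Price P = Σ PV = 10,600.0751.
Macaulay duration = Σ(t·PV) / P = 95,950.3751 / 10,600.0751 = 9.05186 half-year periods.
In years: 9.05186 / 2 = 4.52593 years.

4.526 years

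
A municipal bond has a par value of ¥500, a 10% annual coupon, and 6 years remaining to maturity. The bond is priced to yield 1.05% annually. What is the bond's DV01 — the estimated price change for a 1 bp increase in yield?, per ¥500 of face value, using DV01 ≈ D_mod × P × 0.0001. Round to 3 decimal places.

¥0.378

Periodic yield y = 0.0105.
  t   CF        PV=CF/(1+0.0105)^t    t·PV
  1        50.00        49.4805        49.4805
  2        50.00        48.9663        97.9326
  3        50.00        48.4575       145.3725
  4        50.00        47.9540       191.8160
  5        50.00        47.4557       237.2785
  6       550.00       516.5886     3,099.5313
  Σ                    758.9025     3,821.4114
P = 758.9025; D_Mac = 5.03544 yrs; D_mod = 4.98312 yrs.
DV01 ≈ 4.98312 × 758.9025 × 0.0001 = 0.378170.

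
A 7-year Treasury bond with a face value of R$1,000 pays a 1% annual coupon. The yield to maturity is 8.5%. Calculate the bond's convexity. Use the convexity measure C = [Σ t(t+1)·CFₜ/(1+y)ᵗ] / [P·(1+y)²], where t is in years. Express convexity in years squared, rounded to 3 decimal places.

With y = 0.085:
  t   CF        PV=CF/(1+0.085)^t    t·PV        t(t+1)·PV
  1        10.00         9.2166         9.2166          18.4332
  2        10.00         8.4946        16.9891          50.9673
  3        10.00         7.8291        23.4872          93.9490
  4        10.00         7.2157        28.8630         144.3149
  5        10.00         6.6505        33.2523         199.5136
  6        10.00         6.1295        36.7767         257.4369
  7     1,010.00       570.5756     3,994.0293      31,952.2344
  Σ                    616.1115     4,142.6142      32,716.8493
P = 616.1115.
Convexity = Σ t(t+1)·PV / [P·(1+y)²] = 32,716.8493 / (616.1115 × 1.177225) = 45.10791.

45.108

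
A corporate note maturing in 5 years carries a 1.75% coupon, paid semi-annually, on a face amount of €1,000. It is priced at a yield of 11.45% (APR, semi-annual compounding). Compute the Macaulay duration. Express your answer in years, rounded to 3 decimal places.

Periodic yield y = 0.05725. Discount each cash flow and weight by its period:
  t   CF        PV=CF/(1+0.05725)^t    t·PV
  1         8.75         8.2762         8.2762
  2         8.75         7.8280        15.6561
  3         8.75         7.4041        22.2124
  4         8.75         7.0032        28.0128
  5         8.75         6.6240        33.1199
  6         8.75         6.2653        37.5918
  7         8.75         5.9260        41.4822
  8         8.75         5.6051        44.8411
  9         8.75         5.3016        47.7146
  10    1,008.75       578.1048     5,781.0485
  Σ                    638.3385     6,059.9557
Price P = Σ PV = 638.3385.
Macaulay duration = Σ(t·PV) / P = 6,059.9557 / 638.3385 = 9.49333 half-year periods.
In years: 9.49333 / 2 = 4.74666 years.

4.747 years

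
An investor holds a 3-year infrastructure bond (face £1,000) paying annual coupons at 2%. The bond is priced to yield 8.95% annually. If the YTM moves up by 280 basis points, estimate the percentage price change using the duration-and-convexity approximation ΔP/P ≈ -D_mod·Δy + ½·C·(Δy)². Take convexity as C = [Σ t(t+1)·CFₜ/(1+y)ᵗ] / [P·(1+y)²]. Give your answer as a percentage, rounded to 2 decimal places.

-7.16%

With y = 0.0895:
  t   CF        PV=CF/(1+0.0895)^t    t·PV        t(t+1)·PV
  1        20.00        18.3570        18.3570          36.7141
  2        20.00        16.8491        33.6981         101.0943
  3     1,020.00       788.7120     2,366.1361       9,464.5444
  Σ                    823.9181     2,418.1913       9,602.3528
P = 823.9181; D_Mac = 2.93499 yrs; D_mod = 2.69389 yrs; C = 9.81836.
Duration effect: -2.69389 × (+0.028) = -0.075429
Convexity effect: 0.5 × 9.81836 × (0.028)² = +0.0038488
ΔP/P ≈ -0.075429 + 0.0038488 = -0.071580 = -7.1580%.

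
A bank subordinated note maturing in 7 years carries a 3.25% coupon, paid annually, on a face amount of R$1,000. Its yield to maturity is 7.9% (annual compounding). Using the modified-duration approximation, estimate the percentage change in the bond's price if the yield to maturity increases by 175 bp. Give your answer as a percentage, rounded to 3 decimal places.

-10.152%

Periodic yield y = 0.079. Modified duration first:
  t   CF        PV=CF/(1+0.079)^t    t·PV
  1        32.50        30.1205        30.1205
  2        32.50        27.9152        55.8304
  3        32.50        25.8713        77.6140
  4        32.50        23.9772        95.9086
  5        32.50        22.2216       111.1082
  6        32.50        20.5947       123.5680
  7     1,032.50       606.3731     4,244.6119
  Σ                    757.0736     4,738.7616
P = 757.0736; D_Mac = 6.25931 yrs; D_mod = 6.25931/(1+0.079) = 5.80103 yrs.
ΔP/P ≈ -D_mod · Δy = -5.80103 × (+0.0175) = -0.101518 = -10.1518%.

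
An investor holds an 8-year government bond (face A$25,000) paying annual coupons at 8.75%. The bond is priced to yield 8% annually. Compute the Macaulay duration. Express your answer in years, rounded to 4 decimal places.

Periodic yield y = 0.08. Discount each cash flow and weight by its year:
  t   CF        PV=CF/(1+0.08)^t    t·PV
  1     2,187.50     2,025.4630     2,025.4630
  2     2,187.50     1,875.4287     3,750.8573
  3     2,187.50     1,736.5080     5,209.5241
  4     2,187.50     1,607.8778     6,431.5112
  5     2,187.50     1,488.7757     7,443.8787
  6     2,187.50     1,378.4961     8,270.9764
  7     2,187.50     1,276.3852     8,934.6967
  8    27,187.50    14,688.5603   117,508.4824
  Σ                 26,077.4948   159,575.3897
Price P = Σ PV = 26,077.4948.
Macaulay duration = Σ(t·PV) / P = 159,575.3897 / 26,077.4948 = 6.11928 years.

6.1193 years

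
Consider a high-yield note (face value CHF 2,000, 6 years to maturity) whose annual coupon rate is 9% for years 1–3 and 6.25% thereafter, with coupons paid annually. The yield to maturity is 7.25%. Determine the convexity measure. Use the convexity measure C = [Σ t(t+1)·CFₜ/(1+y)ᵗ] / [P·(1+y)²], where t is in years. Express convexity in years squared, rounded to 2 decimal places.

28.09

With y = 0.0725:
  t   CF        PV=CF/(1+0.0725)^t    t·PV        t(t+1)·PV
  1       180.00       167.8322       167.8322         335.6643
  2       180.00       156.4869       312.9737         938.9212
  3       180.00       145.9085       437.7255       1,750.9020
  4       125.00        94.4759       377.9034       1,889.5170
  5       125.00        88.0894       440.4469       2,642.6811
  6     2,125.00     1,396.2884     8,377.7304      58,644.1127
  Σ                  2,049.0812    10,114.6121      66,201.7984
P = 2,049.0812.
Convexity = Σ t(t+1)·PV / [P·(1+y)²] = 66,201.7984 / (2,049.0812 × 1.150256) = 28.08769.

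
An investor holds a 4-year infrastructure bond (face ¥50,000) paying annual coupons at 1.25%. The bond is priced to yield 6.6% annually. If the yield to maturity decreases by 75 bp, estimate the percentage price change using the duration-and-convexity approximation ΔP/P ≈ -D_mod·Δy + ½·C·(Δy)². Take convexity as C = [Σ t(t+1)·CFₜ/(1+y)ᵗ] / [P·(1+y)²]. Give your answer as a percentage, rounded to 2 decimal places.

With y = 0.066:
  t   CF        PV=CF/(1+0.066)^t    t·PV        t(t+1)·PV
  1       625.00       586.3039       586.3039       1,172.6079
  2       625.00       550.0037     1,100.0074       3,300.0222
  3       625.00       515.9509     1,547.8528       6,191.4112
  4    50,625.00    39,204.5269   156,818.1076     784,090.5381
  Σ                 40,856.7855   160,052.2718     794,754.5794
P = 40,856.7855; D_Mac = 3.91740 yrs; D_mod = 3.67486 yrs; C = 17.11806.
Duration effect: -3.67486 × (-0.0075) = +0.027561
Convexity effect: 0.5 × 17.11806 × (-0.0075)² = +0.0004814
ΔP/P ≈ +0.027561 + 0.0004814 = +0.028043 = +2.8043%.

+2.80%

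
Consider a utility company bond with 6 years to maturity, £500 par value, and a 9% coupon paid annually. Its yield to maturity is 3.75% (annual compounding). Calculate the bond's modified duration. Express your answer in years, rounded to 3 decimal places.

Periodic yield y = 0.0375. First find Macaulay duration:
  t   CF        PV=CF/(1+0.0375)^t    t·PV
  1        45.00        43.3735        43.3735
  2        45.00        41.8058        83.6116
  3        45.00        40.2947       120.8842
  4        45.00        38.8383       155.3532
  5        45.00        37.4345       187.1725
  6       545.00       436.9863     2,621.9181
  Σ                    638.7331     3,212.3130
P = 638.7331; Macaulay duration = 3,212.3130 / 638.7331 = 5.02919 years.
Modified duration = D_Mac / (1 + y) = 5.02919 / 1.0375 = 4.84742 years.

4.847 years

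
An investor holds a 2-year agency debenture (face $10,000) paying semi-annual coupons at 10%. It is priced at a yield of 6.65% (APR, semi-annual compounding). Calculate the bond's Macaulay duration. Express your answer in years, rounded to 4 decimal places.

Periodic yield y = 0.03325. Discount each cash flow and weight by its period:
  t   CF        PV=CF/(1+0.03325)^t    t·PV
  1       500.00       483.9100       483.9100
  2       500.00       468.3378       936.6755
  3       500.00       453.2666     1,359.7999
  4    10,500.00     9,212.2909    36,849.1636
  Σ                 10,617.8053    39,629.5490
Price P = Σ PV = 10,617.8053.
Macaulay duration = Σ(t·PV) / P = 39,629.5490 / 10,617.8053 = 3.73237 half-year periods.
In years: 3.73237 / 2 = 1.86618 years.

1.8662 years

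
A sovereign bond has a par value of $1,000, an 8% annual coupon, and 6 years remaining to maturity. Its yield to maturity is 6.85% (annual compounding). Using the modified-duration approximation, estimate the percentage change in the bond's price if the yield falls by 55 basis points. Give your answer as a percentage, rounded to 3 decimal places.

Periodic yield y = 0.0685. Modified duration first:
  t   CF        PV=CF/(1+0.0685)^t    t·PV
  1        80.00        74.8713        74.8713
  2        80.00        70.0714       140.1428
  3        80.00        65.5792       196.7377
  4        80.00        61.3751       245.5002
  5        80.00        57.4404       287.2019
  6     1,080.00       725.7325     4,354.3952
  Σ                  1,055.0700     5,298.8493
P = 1,055.0700; D_Mac = 5.02227 yrs; D_mod = 5.02227/(1+0.0685) = 4.70030 yrs.
ΔP/P ≈ -D_mod · Δy = -4.70030 × (-0.0055) = +0.025852 = +2.5852%.

+2.585%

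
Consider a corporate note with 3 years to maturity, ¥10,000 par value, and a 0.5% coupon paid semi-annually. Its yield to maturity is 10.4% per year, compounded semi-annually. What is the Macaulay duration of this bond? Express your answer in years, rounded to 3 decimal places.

2.978 years

Periodic yield y = 0.052. Discount each cash flow and weight by its period:
  t   CF        PV=CF/(1+0.052)^t    t·PV
  1        25.00        23.7643        23.7643
  2        25.00        22.5896        45.1792
  3        25.00        21.4730        64.4190
  4        25.00        20.4116        81.6464
  5        25.00        19.4027        97.0133
  6    10,025.00     7,395.8815    44,375.2888
  Σ                  7,503.5226    44,687.3110
Price P = Σ PV = 7,503.5226.
Macaulay duration = Σ(t·PV) / P = 44,687.3110 / 7,503.5226 = 5.95551 half-year periods.
In years: 5.95551 / 2 = 2.97776 years.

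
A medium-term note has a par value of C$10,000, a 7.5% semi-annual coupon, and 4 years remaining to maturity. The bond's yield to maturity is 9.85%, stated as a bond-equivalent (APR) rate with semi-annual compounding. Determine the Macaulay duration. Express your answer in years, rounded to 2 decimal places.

3.51 years

Periodic yield y = 0.04925. Discount each cash flow and weight by its period:
  t   CF        PV=CF/(1+0.04925)^t    t·PV
  1       375.00       357.3981       357.3981
  2       375.00       340.6225       681.2450
  3       375.00       324.6342       973.9027
  4       375.00       309.3965     1,237.5859
  5       375.00       294.8739     1,474.3697
  6       375.00       281.0331     1,686.1983
  7       375.00       267.8418     1,874.8929
  8    10,375.00     7,062.4646    56,499.7166
  Σ                  9,238.2647    64,785.3092
Price P = Σ PV = 9,238.2647.
Macaulay duration = Σ(t·PV) / P = 64,785.3092 / 9,238.2647 = 7.01271 half-year periods.
In years: 7.01271 / 2 = 3.50636 years.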